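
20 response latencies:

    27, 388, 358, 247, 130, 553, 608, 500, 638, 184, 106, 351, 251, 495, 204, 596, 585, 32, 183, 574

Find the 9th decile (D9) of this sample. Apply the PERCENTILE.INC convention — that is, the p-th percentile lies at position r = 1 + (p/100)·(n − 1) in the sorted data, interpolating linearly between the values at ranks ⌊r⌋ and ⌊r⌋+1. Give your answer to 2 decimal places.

597.20

Sorted: 27, 32, 106, 130, 183, 184, 204, 247, 251, 351, 358, 388, 495, 500, 553, 574, 585, 596, 608, 638.
n = 20.
r = 1 + (90/100)·(20 − 1) = 1 + 17.1 = 18.1.
Rank 18 is 596 and rank 19 is 608.
Interpolate: 596 + 0.1·(608 − 596) = 596 + 0.1·12 = 597.2.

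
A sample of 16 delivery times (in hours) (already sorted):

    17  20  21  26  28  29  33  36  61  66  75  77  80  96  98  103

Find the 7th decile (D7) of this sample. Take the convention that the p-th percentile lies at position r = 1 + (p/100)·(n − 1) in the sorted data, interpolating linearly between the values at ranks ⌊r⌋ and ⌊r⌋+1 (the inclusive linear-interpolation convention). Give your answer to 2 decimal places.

76.00

n = 16.
r = 1 + (70/100)·(16 − 1) = 1 + 10.5 = 11.5.
Rank 11 is 75 and rank 12 is 77.
Interpolate: 75 + 0.5·(77 − 75) = 75 + 0.5·2 = 76.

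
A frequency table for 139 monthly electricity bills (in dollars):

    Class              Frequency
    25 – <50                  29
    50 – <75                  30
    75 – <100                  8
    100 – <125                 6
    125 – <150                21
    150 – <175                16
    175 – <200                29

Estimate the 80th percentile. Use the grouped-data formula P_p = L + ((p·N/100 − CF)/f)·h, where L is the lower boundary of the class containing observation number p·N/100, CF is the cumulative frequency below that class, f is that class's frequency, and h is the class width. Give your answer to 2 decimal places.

176.03

N = 139; target position k = 80/100 · 139 = 111.2.
Cumulative frequencies: 29, 59, 67, 73, 94, 110, 139.
Observation 111.2 falls in the class 175 – <200.
L = 175, CF = 110, f = 29, h = 25.
P80 = 175 + ((111.2 − 110)/29)·25 = 175 + 1.03448 = 176.034.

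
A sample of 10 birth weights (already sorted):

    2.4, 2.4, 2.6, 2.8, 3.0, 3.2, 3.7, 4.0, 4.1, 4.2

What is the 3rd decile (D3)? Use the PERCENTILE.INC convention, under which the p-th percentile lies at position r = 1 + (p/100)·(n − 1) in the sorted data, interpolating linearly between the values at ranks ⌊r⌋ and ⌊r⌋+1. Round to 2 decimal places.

2.74

n = 10.
r = 1 + (30/100)·(10 − 1) = 1 + 2.7 = 3.7.
Rank 3 is 2.6 and rank 4 is 2.8.
Interpolate: 2.6 + 0.7·(2.8 − 2.6) = 2.6 + 0.7·0.2 = 2.74.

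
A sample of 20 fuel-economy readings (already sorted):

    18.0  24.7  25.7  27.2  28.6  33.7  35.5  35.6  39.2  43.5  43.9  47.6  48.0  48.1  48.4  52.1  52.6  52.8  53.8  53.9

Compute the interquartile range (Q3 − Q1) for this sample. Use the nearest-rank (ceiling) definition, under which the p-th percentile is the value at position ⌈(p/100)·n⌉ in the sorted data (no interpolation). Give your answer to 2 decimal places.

19.80

n = 20.
P25: rank ⌈25/100·20⌉ = 5 → 28.6.
P75: rank ⌈75/100·20⌉ = 15 → 48.4.
Difference: 48.4 − 28.6 = 19.8.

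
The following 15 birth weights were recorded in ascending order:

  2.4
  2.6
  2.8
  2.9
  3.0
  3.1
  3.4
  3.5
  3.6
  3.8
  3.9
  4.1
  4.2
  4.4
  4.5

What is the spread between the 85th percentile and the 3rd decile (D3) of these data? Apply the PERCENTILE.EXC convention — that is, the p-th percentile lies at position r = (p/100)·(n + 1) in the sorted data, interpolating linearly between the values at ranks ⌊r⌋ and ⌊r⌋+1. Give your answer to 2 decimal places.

n = 15.
P30: r = 4.8; ranks 4–5 are 2.9, 3.0; interpolating gives 2.98.
P85: r = 13.6; ranks 13–14 are 4.2, 4.4; interpolating gives 4.32.
Difference: 4.32 − 2.98 = 1.34.

1.34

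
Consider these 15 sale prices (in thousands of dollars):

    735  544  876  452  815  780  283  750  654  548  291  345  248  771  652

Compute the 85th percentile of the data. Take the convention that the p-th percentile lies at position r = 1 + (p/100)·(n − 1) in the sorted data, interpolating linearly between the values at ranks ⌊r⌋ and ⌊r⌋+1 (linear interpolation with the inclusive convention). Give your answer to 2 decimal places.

779.10

Sorted: 248, 283, 291, 345, 452, 544, 548, 652, 654, 735, 750, 771, 780, 815, 876.
n = 15.
r = 1 + (85/100)·(15 − 1) = 1 + 11.9 = 12.9.
Rank 12 is 771 and rank 13 is 780.
Interpolate: 771 + 0.9·(780 − 771) = 771 + 0.9·9 = 779.1.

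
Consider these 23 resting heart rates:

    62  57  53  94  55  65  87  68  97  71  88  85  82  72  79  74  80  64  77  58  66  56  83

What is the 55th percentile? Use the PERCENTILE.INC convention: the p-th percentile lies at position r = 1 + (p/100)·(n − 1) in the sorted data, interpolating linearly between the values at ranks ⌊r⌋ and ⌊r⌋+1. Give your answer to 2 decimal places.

74.30

Sorted: 53, 55, 56, 57, 58, 62, 64, 65, 66, 68, 71, 72, 74, 77, 79, 80, 82, 83, 85, 87, 88, 94, 97.
n = 23.
r = 1 + (55/100)·(23 − 1) = 1 + 12.1 = 13.1.
Rank 13 is 74 and rank 14 is 77.
Interpolate: 74 + 0.1·(77 − 74) = 74 + 0.1·3 = 74.3.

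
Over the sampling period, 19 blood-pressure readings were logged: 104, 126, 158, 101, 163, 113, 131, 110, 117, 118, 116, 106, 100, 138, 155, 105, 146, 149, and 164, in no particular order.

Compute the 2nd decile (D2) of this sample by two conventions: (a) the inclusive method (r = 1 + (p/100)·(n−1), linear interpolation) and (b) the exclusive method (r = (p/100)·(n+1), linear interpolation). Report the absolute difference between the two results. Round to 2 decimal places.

0.60

Sorted: 100, 101, 104, 105, 106, 110, 113, 116, 117, 118, 126, 131, 138, 146, 149, 155, 158, 163, 164.
n = 19.
(a) r = 4.6; between ranks 4 (105) and 5 (106): 105.6.
(b) r = 4 → value at rank 4 = 105.
|105.6 − 105| = 0.6.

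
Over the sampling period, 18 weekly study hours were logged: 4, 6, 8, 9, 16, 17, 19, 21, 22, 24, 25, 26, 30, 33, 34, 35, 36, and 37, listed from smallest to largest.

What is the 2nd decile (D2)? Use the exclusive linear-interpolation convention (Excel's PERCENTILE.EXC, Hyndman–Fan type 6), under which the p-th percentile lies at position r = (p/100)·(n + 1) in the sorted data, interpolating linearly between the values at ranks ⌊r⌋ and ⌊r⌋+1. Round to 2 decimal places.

8.80

n = 18.
r = (20/100)·(18 + 1) = 3.8.
Rank 3 is 8 and rank 4 is 9.
Interpolate: 8 + 0.8·(9 − 8) = 8 + 0.8·1 = 8.8.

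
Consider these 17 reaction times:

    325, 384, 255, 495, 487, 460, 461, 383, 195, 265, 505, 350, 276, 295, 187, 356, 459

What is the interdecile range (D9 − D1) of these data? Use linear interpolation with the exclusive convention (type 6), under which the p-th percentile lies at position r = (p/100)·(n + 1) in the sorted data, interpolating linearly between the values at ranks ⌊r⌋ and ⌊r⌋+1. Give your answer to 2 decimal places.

Sorted: 187, 195, 255, 265, 276, 295, 325, 350, 356, 383, 384, 459, 460, 461, 487, 495, 505.
n = 17.
P10: r = 1.8; ranks 1–2 are 187, 195; interpolating gives 193.4.
P90: r = 16.2; ranks 16–17 are 495, 505; interpolating gives 497.
Difference: 497 − 193.4 = 303.6.

303.60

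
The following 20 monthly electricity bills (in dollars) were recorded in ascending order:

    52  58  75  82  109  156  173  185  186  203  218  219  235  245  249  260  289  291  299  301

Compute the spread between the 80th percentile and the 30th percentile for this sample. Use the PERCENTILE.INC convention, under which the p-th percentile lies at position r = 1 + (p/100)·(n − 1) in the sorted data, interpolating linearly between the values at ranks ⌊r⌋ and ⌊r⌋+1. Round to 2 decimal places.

n = 20.
P30: r = 6.7; ranks 6–7 are 156, 173; interpolating gives 167.9.
P80: r = 16.2; ranks 16–17 are 260, 289; interpolating gives 265.8.
Difference: 265.8 − 167.9 = 97.9.

97.90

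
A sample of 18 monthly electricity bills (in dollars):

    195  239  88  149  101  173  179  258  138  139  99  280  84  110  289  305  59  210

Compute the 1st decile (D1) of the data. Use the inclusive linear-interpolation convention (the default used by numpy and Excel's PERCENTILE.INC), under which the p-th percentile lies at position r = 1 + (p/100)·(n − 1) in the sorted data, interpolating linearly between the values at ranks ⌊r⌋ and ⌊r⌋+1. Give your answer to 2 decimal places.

Sorted: 59, 84, 88, 99, 101, 110, 138, 139, 149, 173, 179, 195, 210, 239, 258, 280, 289, 305.
n = 18.
r = 1 + (10/100)·(18 − 1) = 1 + 1.7 = 2.7.
Rank 2 is 84 and rank 3 is 88.
Interpolate: 84 + 0.7·(88 − 84) = 84 + 0.7·4 = 86.8.

86.80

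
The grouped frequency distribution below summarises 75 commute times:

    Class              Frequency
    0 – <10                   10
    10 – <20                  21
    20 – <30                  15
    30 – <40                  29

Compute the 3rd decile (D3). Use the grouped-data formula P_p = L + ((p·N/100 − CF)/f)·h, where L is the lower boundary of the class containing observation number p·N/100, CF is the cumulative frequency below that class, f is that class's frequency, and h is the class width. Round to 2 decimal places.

N = 75; target position k = 30/100 · 75 = 22.5.
Cumulative frequencies: 10, 31, 46, 75.
Observation 22.5 falls in the class 10 – <20.
L = 10, CF = 10, f = 21, h = 10.
P30 = 10 + ((22.5 − 10)/21)·10 = 10 + 5.95238 = 15.9524.

15.95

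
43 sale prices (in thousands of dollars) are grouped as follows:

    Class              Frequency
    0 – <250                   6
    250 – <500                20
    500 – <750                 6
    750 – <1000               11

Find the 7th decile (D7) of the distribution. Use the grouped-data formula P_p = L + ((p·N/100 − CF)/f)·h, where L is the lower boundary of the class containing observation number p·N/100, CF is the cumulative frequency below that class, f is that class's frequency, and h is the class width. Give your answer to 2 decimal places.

N = 43; target position k = 70/100 · 43 = 30.1.
Cumulative frequencies: 6, 26, 32, 43.
Observation 30.1 falls in the class 500 – <750.
L = 500, CF = 26, f = 6, h = 250.
P70 = 500 + ((30.1 − 26)/6)·250 = 500 + 170.833 = 670.833.

670.83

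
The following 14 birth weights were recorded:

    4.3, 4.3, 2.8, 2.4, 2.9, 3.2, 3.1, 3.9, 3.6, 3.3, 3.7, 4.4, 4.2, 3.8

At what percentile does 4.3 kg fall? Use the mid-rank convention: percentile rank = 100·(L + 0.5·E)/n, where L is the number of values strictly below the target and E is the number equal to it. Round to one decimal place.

Sorted: 2.4, 2.8, 2.9, 3.1, 3.2, 3.3, 3.6, 3.7, 3.8, 3.9, 4.2, 4.3, 4.3, 4.4.
Count below 4.3: L = 11; count equal: E = 2; n = 14.
Percentile rank = 100·(11 + 0.5·2)/14 = 100·12/14 = 85.71.

85.7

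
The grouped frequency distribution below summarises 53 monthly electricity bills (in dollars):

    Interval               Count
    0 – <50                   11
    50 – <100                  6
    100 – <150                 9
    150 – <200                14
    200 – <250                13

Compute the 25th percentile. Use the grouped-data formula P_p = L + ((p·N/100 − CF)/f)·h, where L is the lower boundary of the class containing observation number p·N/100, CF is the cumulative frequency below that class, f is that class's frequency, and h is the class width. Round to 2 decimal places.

N = 53; target position k = 25/100 · 53 = 13.25.
Cumulative frequencies: 11, 17, 26, 40, 53.
Observation 13.25 falls in the class 50 – <100.
L = 50, CF = 11, f = 6, h = 50.
P25 = 50 + ((13.25 − 11)/6)·50 = 50 + 18.75 = 68.75.

68.75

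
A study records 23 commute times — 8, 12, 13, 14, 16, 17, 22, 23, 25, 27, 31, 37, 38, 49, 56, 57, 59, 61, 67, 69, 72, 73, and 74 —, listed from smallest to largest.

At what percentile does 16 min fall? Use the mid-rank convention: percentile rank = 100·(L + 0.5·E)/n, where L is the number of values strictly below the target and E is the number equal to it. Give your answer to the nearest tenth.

Count below 16: L = 4; count equal: E = 1; n = 23.
Percentile rank = 100·(4 + 0.5·1)/23 = 100·4.5/23 = 19.57.

19.6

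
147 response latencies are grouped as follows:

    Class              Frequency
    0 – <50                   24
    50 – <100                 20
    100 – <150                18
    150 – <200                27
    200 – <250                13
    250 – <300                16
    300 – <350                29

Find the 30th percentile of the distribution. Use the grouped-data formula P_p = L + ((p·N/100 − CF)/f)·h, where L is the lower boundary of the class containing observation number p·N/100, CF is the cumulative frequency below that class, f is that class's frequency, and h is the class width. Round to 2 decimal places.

100.28

N = 147; target position k = 30/100 · 147 = 44.1.
Cumulative frequencies: 24, 44, 62, 89, 102, 118, 147.
Observation 44.1 falls in the class 100 – <150.
L = 100, CF = 44, f = 18, h = 50.
P30 = 100 + ((44.1 − 44)/18)·50 = 100 + 0.277778 = 100.278.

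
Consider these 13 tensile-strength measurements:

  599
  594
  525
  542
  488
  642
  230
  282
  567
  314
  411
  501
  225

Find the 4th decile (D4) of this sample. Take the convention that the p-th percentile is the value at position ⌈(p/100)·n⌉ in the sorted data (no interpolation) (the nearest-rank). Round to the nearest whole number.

Sorted: 225, 230, 282, 314, 411, 488, 501, 525, 542, 567, 594, 599, 642.
n = 13.
Position = ⌈40/100 · 13⌉ = ⌈5.2⌉ = 6.
The value at rank 6 is 488.

488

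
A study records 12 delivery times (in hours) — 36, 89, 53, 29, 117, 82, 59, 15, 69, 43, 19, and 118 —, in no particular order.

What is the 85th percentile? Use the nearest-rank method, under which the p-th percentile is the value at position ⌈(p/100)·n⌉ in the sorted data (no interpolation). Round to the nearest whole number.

117

Sorted: 15, 19, 29, 36, 43, 53, 59, 69, 82, 89, 117, 118.
n = 12.
Position = ⌈85/100 · 12⌉ = ⌈10.2⌉ = 11.
The value at rank 11 is 117.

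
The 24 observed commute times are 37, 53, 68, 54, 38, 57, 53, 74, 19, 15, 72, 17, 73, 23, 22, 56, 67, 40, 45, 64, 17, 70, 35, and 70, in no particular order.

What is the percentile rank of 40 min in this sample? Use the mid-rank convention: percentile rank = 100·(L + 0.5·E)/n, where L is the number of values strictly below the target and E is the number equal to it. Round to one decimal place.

Sorted: 15, 17, 17, 19, 22, 23, 35, 37, 38, 40, 45, 53, 53, 54, 56, 57, 64, 67, 68, 70, 70, 72, 73, 74.
Count below 40: L = 9; count equal: E = 1; n = 24.
Percentile rank = 100·(9 + 0.5·1)/24 = 100·9.5/24 = 39.58.

39.6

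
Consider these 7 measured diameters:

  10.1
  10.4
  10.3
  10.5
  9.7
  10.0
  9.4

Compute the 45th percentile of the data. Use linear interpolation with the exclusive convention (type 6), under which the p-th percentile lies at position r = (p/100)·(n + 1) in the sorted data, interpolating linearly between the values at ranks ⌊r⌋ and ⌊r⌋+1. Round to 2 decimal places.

10.06

Sorted: 9.4, 9.7, 10.0, 10.1, 10.3, 10.4, 10.5.
n = 7.
r = (45/100)·(7 + 1) = 3.6.
Rank 3 is 10.0 and rank 4 is 10.1.
Interpolate: 10.0 + 0.6·(10.1 − 10.0) = 10.0 + 0.6·0.1 = 10.06.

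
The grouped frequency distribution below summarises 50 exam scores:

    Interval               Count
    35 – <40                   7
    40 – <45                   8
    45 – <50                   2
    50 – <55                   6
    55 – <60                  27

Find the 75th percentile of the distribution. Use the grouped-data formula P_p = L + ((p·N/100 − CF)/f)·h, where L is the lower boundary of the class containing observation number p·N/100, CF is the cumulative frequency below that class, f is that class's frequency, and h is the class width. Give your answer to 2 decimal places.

N = 50; target position k = 75/100 · 50 = 37.5.
Cumulative frequencies: 7, 15, 17, 23, 50.
Observation 37.5 falls in the class 55 – <60.
L = 55, CF = 23, f = 27, h = 5.
P75 = 55 + ((37.5 − 23)/27)·5 = 55 + 2.68519 = 57.6852.

57.69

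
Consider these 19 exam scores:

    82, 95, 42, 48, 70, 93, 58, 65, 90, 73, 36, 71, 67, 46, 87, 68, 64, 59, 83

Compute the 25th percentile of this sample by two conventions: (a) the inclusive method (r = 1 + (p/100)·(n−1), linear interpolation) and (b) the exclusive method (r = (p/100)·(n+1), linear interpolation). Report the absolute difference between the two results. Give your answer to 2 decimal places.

Sorted: 36, 42, 46, 48, 58, 59, 64, 65, 67, 68, 70, 71, 73, 82, 83, 87, 90, 93, 95.
n = 19.
(a) r = 5.5; between ranks 5 (58) and 6 (59): 58.5.
(b) r = 5 → value at rank 5 = 58.
|58.5 − 58| = 0.5.

0.50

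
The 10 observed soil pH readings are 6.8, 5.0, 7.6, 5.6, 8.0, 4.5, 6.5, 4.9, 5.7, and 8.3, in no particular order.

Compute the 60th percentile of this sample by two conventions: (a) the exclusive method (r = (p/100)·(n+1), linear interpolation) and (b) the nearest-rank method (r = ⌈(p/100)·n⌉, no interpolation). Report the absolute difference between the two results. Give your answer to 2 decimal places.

Sorted: 4.5, 4.9, 5.0, 5.6, 5.7, 6.5, 6.8, 7.6, 8.0, 8.3.
n = 10.
(a) r = 6.6; between ranks 6 (6.5) and 7 (6.8): 6.68.
(b) the nearest-rank method: rank 6 → 6.5.
|6.68 − 6.5| = 0.18.

0.18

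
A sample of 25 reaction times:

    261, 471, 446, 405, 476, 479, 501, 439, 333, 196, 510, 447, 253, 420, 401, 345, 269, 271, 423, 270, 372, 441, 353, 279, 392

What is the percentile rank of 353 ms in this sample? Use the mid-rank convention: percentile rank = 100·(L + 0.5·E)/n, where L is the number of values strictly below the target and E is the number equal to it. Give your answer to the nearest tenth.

Sorted: 196, 253, 261, 269, 270, 271, 279, 333, 345, 353, 372, 392, 401, 405, 420, 423, 439, 441, 446, 447, 471, 476, 479, 501, 510.
Count below 353: L = 9; count equal: E = 1; n = 25.
Percentile rank = 100·(9 + 0.5·1)/25 = 100·9.5/25 = 38.

38.0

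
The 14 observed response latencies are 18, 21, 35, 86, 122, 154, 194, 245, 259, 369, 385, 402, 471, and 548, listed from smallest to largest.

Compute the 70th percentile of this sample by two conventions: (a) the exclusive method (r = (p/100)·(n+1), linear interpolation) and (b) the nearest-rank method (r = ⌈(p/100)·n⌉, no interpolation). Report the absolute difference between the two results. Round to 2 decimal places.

8.00

n = 14.
(a) r = 10.5; between ranks 10 (369) and 11 (385): 377.
(b) the nearest-rank method: rank 10 → 369.
|377 − 369| = 8.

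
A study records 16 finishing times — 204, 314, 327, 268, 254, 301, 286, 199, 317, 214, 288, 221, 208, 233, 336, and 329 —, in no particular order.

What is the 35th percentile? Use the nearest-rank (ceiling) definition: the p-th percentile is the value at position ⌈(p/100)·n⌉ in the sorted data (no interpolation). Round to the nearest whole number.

233

Sorted: 199, 204, 208, 214, 221, 233, 254, 268, 286, 288, 301, 314, 317, 327, 329, 336.
n = 16.
Position = ⌈35/100 · 16⌉ = ⌈5.6⌉ = 6.
The value at rank 6 is 233.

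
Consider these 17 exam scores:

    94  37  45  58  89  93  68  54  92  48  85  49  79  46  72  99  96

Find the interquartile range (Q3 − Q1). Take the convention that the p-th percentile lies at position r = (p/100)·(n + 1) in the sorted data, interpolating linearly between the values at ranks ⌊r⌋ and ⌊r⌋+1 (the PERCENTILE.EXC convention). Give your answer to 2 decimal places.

Sorted: 37, 45, 46, 48, 49, 54, 58, 68, 72, 79, 85, 89, 92, 93, 94, 96, 99.
n = 17.
P25: r = 4.5; ranks 4–5 are 48, 49; interpolating gives 48.5.
P75: r = 13.5; ranks 13–14 are 92, 93; interpolating gives 92.5.
Difference: 92.5 − 48.5 = 44.

44.00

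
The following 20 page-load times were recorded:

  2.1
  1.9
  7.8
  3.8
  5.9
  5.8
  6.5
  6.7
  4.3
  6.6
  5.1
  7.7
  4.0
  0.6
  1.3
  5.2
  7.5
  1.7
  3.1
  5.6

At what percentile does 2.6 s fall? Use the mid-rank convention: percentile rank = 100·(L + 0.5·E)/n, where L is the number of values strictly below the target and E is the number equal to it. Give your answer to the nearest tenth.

25.0

Sorted: 0.6, 1.3, 1.7, 1.9, 2.1, 3.1, 3.8, 4.0, 4.3, 5.1, 5.2, 5.6, 5.8, 5.9, 6.5, 6.6, 6.7, 7.5, 7.7, 7.8.
Count below 2.6: L = 5; count equal: E = 0; n = 20.
Percentile rank = 100·(5 + 0.5·0)/20 = 100·5/20 = 25.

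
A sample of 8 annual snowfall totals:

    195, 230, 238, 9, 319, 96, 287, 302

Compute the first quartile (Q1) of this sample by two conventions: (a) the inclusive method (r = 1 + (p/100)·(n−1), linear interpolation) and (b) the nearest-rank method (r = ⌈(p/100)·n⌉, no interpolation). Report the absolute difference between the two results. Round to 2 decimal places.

Sorted: 9, 96, 195, 230, 238, 287, 302, 319.
n = 8.
(a) r = 2.75; between ranks 2 (96) and 3 (195): 170.25.
(b) the nearest-rank method: rank 2 → 96.
|170.25 − 96| = 74.25.

74.25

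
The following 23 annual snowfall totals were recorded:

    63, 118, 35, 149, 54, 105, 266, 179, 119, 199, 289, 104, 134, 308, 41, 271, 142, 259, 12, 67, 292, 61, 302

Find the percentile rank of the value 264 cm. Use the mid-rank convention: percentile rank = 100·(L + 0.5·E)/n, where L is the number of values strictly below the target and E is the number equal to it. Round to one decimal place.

73.9

Sorted: 12, 35, 41, 54, 61, 63, 67, 104, 105, 118, 119, 134, 142, 149, 179, 199, 259, 266, 271, 289, 292, 302, 308.
Count below 264: L = 17; count equal: E = 0; n = 23.
Percentile rank = 100·(17 + 0.5·0)/23 = 100·17/23 = 73.91.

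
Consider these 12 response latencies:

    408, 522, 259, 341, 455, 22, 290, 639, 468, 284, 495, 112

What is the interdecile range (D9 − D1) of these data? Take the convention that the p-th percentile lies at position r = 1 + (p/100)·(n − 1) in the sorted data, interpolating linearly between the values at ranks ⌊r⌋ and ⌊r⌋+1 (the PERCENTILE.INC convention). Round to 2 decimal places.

392.60

Sorted: 22, 112, 259, 284, 290, 341, 408, 455, 468, 495, 522, 639.
n = 12.
P10: r = 2.1; ranks 2–3 are 112, 259; interpolating gives 126.7.
P90: r = 10.9; ranks 10–11 are 495, 522; interpolating gives 519.3.
Difference: 519.3 − 126.7 = 392.6.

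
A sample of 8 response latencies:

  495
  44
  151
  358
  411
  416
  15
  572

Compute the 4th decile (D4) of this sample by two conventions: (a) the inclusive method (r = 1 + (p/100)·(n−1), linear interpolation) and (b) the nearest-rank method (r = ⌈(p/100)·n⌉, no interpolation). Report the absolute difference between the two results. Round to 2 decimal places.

41.40

Sorted: 15, 44, 151, 358, 411, 416, 495, 572.
n = 8.
(a) r = 3.8; between ranks 3 (151) and 4 (358): 316.6.
(b) the nearest-rank method: rank 4 → 358.
|316.6 − 358| = 41.4.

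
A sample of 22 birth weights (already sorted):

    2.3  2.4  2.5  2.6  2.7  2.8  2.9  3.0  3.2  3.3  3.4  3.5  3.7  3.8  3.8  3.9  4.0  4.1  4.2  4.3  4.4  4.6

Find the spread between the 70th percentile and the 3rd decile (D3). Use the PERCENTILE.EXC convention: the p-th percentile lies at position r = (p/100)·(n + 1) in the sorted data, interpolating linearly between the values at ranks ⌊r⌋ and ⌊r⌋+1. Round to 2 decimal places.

n = 22.
P30: r = 6.9; ranks 6–7 are 2.8, 2.9; interpolating gives 2.89.
P70: r = 16.1; ranks 16–17 are 3.9, 4.0; interpolating gives 3.91.
Difference: 3.91 − 2.89 = 1.02.

1.02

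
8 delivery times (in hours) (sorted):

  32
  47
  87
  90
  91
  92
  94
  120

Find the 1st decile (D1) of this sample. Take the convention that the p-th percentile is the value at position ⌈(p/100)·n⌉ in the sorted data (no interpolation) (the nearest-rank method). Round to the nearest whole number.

32

n = 8.
Position = ⌈10/100 · 8⌉ = ⌈0.8⌉ = 1.
The value at rank 1 is 32.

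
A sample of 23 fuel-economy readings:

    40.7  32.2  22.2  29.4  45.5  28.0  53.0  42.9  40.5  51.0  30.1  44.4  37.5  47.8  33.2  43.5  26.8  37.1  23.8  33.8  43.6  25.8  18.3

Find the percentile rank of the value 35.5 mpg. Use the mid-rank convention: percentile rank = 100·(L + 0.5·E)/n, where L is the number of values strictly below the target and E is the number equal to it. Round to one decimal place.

47.8

Sorted: 18.3, 22.2, 23.8, 25.8, 26.8, 28.0, 29.4, 30.1, 32.2, 33.2, 33.8, 37.1, 37.5, 40.5, 40.7, 42.9, 43.5, 43.6, 44.4, 45.5, 47.8, 51.0, 53.0.
Count below 35.5: L = 11; count equal: E = 0; n = 23.
Percentile rank = 100·(11 + 0.5·0)/23 = 100·11/23 = 47.83.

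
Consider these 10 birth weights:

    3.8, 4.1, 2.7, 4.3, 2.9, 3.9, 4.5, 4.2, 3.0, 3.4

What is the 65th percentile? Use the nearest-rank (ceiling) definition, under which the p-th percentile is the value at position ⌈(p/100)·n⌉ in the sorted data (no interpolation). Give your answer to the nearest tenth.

Sorted: 2.7, 2.9, 3.0, 3.4, 3.8, 3.9, 4.1, 4.2, 4.3, 4.5.
n = 10.
Position = ⌈65/100 · 10⌉ = ⌈6.5⌉ = 7.
The value at rank 7 is 4.1.

4.1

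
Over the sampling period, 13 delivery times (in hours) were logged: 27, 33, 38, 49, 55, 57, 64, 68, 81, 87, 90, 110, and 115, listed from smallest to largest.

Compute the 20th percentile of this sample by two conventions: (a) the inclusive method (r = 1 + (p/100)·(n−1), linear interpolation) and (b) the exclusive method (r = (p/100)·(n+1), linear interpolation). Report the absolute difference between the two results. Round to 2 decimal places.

n = 13.
(a) r = 3.4; between ranks 3 (38) and 4 (49): 42.4.
(b) r = 2.8; between ranks 2 (33) and 3 (38): 37.
|42.4 − 37| = 5.4.

5.40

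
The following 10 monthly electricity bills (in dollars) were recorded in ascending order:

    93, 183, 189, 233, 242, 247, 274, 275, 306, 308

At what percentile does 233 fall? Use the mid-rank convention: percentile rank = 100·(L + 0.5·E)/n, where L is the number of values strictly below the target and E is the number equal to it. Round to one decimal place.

Count below 233: L = 3; count equal: E = 1; n = 10.
Percentile rank = 100·(3 + 0.5·1)/10 = 100·3.5/10 = 35.

35.0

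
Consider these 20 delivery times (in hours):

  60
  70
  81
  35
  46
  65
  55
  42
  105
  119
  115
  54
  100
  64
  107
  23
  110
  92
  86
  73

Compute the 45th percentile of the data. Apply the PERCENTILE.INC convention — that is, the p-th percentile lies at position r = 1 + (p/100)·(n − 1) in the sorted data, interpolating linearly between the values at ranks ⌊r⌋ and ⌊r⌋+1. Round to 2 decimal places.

Sorted: 23, 35, 42, 46, 54, 55, 60, 64, 65, 70, 73, 81, 86, 92, 100, 105, 107, 110, 115, 119.
n = 20.
r = 1 + (45/100)·(20 − 1) = 1 + 8.55 = 9.55.
Rank 9 is 65 and rank 10 is 70.
Interpolate: 65 + 0.55·(70 − 65) = 65 + 0.55·5 = 67.75.

67.75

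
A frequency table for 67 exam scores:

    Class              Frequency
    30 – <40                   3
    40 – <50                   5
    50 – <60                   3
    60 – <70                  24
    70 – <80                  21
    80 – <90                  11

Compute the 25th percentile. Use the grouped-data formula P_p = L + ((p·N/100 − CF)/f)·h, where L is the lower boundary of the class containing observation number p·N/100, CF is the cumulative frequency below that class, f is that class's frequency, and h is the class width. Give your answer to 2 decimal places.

62.40

N = 67; target position k = 25/100 · 67 = 16.75.
Cumulative frequencies: 3, 8, 11, 35, 56, 67.
Observation 16.75 falls in the class 60 – <70.
L = 60, CF = 11, f = 24, h = 10.
P25 = 60 + ((16.75 − 11)/24)·10 = 60 + 2.39583 = 62.3958.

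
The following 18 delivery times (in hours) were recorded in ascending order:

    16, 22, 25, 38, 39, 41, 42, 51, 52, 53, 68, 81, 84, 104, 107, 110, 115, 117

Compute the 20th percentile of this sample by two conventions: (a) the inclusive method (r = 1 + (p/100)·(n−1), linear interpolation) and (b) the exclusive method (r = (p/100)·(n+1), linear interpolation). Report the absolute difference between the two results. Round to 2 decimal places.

3.00

n = 18.
(a) r = 4.4; between ranks 4 (38) and 5 (39): 38.4.
(b) r = 3.8; between ranks 3 (25) and 4 (38): 35.4.
|38.4 − 35.4| = 3.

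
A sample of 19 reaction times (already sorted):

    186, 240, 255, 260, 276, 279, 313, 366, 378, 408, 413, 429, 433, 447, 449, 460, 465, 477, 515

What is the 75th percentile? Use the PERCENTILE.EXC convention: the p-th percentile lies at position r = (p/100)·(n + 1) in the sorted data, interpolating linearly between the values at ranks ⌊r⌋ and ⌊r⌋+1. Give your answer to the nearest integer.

n = 19.
r = (75/100)·(19 + 1) = 15.
r is an integer, so P75 is the value at rank 15: 449.

449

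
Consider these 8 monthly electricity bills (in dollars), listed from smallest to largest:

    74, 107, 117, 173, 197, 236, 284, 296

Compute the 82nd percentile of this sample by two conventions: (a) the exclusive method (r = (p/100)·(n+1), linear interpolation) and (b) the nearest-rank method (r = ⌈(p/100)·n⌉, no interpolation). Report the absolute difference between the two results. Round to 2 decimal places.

4.56

n = 8.
(a) r = 7.38; between ranks 7 (284) and 8 (296): 288.56.
(b) the nearest-rank method: rank 7 → 284.
|288.56 − 284| = 4.56.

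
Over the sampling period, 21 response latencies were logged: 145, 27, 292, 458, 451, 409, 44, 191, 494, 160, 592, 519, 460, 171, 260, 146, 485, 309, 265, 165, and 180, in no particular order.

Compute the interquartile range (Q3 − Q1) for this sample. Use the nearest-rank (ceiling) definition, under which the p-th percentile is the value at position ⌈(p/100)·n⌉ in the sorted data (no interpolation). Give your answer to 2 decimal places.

293.00

Sorted: 27, 44, 145, 146, 160, 165, 171, 180, 191, 260, 265, 292, 309, 409, 451, 458, 460, 485, 494, 519, 592.
n = 21.
P25: rank ⌈25/100·21⌉ = 6 → 165.
P75: rank ⌈75/100·21⌉ = 16 → 458.
Difference: 458 − 165 = 293.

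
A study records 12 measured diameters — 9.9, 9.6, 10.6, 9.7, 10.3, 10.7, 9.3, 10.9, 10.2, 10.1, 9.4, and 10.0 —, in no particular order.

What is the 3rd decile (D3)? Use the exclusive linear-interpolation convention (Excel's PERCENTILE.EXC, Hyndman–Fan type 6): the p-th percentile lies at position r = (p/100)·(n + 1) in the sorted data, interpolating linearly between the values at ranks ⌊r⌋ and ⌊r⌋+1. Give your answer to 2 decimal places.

Sorted: 9.3, 9.4, 9.6, 9.7, 9.9, 10.0, 10.1, 10.2, 10.3, 10.6, 10.7, 10.9.
n = 12.
r = (30/100)·(12 + 1) = 3.9.
Rank 3 is 9.6 and rank 4 is 9.7.
Interpolate: 9.6 + 0.9·(9.7 − 9.6) = 9.6 + 0.9·0.1 = 9.69.

9.69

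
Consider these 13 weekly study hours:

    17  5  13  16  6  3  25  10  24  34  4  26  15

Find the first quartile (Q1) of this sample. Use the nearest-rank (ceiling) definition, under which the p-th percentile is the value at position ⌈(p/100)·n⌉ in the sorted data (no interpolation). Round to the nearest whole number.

6

Sorted: 3, 4, 5, 6, 10, 13, 15, 16, 17, 24, 25, 26, 34.
n = 13.
Position = ⌈25/100 · 13⌉ = ⌈3.25⌉ = 4.
The value at rank 4 is 6.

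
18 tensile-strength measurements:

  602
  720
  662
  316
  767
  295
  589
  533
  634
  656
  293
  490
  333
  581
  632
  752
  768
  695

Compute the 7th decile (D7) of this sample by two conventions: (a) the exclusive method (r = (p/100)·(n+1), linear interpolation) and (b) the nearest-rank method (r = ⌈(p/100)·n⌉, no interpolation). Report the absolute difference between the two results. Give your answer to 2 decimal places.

Sorted: 293, 295, 316, 333, 490, 533, 581, 589, 602, 632, 634, 656, 662, 695, 720, 752, 767, 768.
n = 18.
(a) r = 13.3; between ranks 13 (662) and 14 (695): 671.9.
(b) the nearest-rank method: rank 13 → 662.
|671.9 − 662| = 9.9.

9.90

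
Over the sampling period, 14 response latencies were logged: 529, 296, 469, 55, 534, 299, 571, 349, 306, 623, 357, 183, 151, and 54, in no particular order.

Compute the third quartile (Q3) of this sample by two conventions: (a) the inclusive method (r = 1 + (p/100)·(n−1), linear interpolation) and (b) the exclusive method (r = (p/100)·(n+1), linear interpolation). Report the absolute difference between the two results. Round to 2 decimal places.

Sorted: 54, 55, 151, 183, 296, 299, 306, 349, 357, 469, 529, 534, 571, 623.
n = 14.
(a) r = 10.75; between ranks 10 (469) and 11 (529): 514.
(b) r = 11.25; between ranks 11 (529) and 12 (534): 530.25.
|514 − 530.25| = 16.25.

16.25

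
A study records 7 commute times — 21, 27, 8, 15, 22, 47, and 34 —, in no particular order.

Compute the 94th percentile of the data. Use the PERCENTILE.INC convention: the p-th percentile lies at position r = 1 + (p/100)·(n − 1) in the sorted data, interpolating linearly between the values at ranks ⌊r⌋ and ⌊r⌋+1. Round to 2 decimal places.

Sorted: 8, 15, 21, 22, 27, 34, 47.
n = 7.
r = 1 + (94/100)·(7 − 1) = 1 + 5.64 = 6.64.
Rank 6 is 34 and rank 7 is 47.
Interpolate: 34 + 0.64·(47 − 34) = 34 + 0.64·13 = 42.32.

42.32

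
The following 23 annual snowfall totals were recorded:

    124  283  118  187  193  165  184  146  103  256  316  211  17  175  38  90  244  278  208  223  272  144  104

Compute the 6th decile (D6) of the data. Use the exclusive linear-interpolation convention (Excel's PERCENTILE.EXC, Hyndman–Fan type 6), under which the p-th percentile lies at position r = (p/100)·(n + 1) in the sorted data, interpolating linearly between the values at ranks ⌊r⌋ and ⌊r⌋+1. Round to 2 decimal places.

199.00

Sorted: 17, 38, 90, 103, 104, 118, 124, 144, 146, 165, 175, 184, 187, 193, 208, 211, 223, 244, 256, 272, 278, 283, 316.
n = 23.
r = (60/100)·(23 + 1) = 14.4.
Rank 14 is 193 and rank 15 is 208.
Interpolate: 193 + 0.4·(208 − 193) = 193 + 0.4·15 = 199.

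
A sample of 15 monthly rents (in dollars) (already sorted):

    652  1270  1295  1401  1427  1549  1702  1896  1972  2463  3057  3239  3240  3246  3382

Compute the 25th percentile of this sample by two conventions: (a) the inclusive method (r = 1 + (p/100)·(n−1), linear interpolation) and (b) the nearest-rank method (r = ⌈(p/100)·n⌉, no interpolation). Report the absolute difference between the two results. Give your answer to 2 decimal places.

13.00

n = 15.
(a) r = 4.5; between ranks 4 (1401) and 5 (1427): 1414.
(b) the nearest-rank method: rank 4 → 1401.
|1414 − 1401| = 13.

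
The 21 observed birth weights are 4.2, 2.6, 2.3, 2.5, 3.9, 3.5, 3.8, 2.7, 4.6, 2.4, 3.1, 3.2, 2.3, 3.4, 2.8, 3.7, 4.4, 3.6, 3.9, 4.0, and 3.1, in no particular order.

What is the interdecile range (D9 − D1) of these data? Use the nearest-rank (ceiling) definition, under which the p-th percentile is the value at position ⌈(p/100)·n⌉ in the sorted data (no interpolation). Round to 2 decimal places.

Sorted: 2.3, 2.3, 2.4, 2.5, 2.6, 2.7, 2.8, 3.1, 3.1, 3.2, 3.4, 3.5, 3.6, 3.7, 3.8, 3.9, 3.9, 4.0, 4.2, 4.4, 4.6.
n = 21.
P10: rank ⌈10/100·21⌉ = 3 → 2.4.
P90: rank ⌈90/100·21⌉ = 19 → 4.2.
Difference: 4.2 − 2.4 = 1.8.

1.80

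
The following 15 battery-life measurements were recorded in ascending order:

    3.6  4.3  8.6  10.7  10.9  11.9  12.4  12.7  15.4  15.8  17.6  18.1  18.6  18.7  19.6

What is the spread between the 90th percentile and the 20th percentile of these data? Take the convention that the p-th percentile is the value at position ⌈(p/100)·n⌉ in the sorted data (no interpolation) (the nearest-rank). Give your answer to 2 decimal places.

10.10

n = 15.
P20: rank ⌈20/100·15⌉ = 3 → 8.6.
P90: rank ⌈90/100·15⌉ = 14 → 18.7.
Difference: 18.7 − 8.6 = 10.1.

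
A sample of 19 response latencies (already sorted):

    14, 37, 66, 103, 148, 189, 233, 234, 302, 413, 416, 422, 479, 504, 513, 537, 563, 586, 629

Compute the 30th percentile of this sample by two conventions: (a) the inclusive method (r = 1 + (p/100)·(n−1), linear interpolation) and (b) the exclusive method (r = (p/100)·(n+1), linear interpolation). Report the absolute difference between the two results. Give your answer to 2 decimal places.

17.60

n = 19.
(a) r = 6.4; between ranks 6 (189) and 7 (233): 206.6.
(b) r = 6 → value at rank 6 = 189.
|206.6 − 189| = 17.6.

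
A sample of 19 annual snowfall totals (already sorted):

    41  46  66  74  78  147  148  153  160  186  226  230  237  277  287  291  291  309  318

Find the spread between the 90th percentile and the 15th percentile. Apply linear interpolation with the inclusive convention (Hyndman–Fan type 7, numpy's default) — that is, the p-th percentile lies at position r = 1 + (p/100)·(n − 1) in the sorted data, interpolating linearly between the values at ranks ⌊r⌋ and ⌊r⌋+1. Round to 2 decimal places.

223.00

n = 19.
P15: r = 3.7; ranks 3–4 are 66, 74; interpolating gives 71.6.
P90: r = 17.2; ranks 17–18 are 291, 309; interpolating gives 294.6.
Difference: 294.6 − 71.6 = 223.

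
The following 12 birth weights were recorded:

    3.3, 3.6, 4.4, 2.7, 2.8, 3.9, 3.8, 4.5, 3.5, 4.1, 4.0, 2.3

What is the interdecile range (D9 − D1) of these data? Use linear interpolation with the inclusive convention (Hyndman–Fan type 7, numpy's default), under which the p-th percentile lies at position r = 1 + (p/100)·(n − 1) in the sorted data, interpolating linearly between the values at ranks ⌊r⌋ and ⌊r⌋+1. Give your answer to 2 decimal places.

Sorted: 2.3, 2.7, 2.8, 3.3, 3.5, 3.6, 3.8, 3.9, 4.0, 4.1, 4.4, 4.5.
n = 12.
P10: r = 2.1; ranks 2–3 are 2.7, 2.8; interpolating gives 2.71.
P90: r = 10.9; ranks 10–11 are 4.1, 4.4; interpolating gives 4.37.
Difference: 4.37 − 2.71 = 1.66.

1.66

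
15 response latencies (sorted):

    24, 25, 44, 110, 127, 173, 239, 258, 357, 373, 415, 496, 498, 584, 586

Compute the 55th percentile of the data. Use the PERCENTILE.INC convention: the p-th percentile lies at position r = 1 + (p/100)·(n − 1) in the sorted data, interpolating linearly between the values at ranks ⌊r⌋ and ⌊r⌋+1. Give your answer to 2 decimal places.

n = 15.
r = 1 + (55/100)·(15 − 1) = 1 + 7.7 = 8.7.
Rank 8 is 258 and rank 9 is 357.
Interpolate: 258 + 0.7·(357 − 258) = 258 + 0.7·99 = 327.3.

327.30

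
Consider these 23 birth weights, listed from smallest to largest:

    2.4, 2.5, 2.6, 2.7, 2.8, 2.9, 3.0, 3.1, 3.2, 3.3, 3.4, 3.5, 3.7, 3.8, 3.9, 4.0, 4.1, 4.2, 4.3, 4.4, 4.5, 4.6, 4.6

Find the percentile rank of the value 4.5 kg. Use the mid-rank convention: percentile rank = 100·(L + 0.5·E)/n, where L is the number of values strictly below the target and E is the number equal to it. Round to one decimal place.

89.1

Count below 4.5: L = 20; count equal: E = 1; n = 23.
Percentile rank = 100·(20 + 0.5·1)/23 = 100·20.5/23 = 89.13.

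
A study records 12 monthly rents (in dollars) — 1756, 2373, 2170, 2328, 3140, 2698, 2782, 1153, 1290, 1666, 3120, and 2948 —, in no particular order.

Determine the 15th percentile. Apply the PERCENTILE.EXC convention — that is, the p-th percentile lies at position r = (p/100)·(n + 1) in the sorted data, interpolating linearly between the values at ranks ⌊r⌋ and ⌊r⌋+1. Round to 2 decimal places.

Sorted: 1153, 1290, 1666, 1756, 2170, 2328, 2373, 2698, 2782, 2948, 3120, 3140.
n = 12.
r = (15/100)·(12 + 1) = 1.95.
Rank 1 is 1153 and rank 2 is 1290.
Interpolate: 1153 + 0.95·(1290 − 1153) = 1153 + 0.95·137 = 1283.15.

1283.15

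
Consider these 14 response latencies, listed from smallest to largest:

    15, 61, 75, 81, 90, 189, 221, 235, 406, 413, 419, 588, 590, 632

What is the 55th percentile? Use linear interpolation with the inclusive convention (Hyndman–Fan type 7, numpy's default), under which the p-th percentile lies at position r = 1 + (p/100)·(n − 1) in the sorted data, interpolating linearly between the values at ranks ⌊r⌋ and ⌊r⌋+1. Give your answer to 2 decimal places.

260.65

n = 14.
r = 1 + (55/100)·(14 − 1) = 1 + 7.15 = 8.15.
Rank 8 is 235 and rank 9 is 406.
Interpolate: 235 + 0.15·(406 − 235) = 235 + 0.15·171 = 260.65.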